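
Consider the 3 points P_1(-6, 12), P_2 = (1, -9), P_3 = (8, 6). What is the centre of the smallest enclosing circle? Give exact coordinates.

Side lengths²: P_1P_2² = 490, P_1P_3² = 232, P_2P_3² = 274.
Since P_1P_2² = 490 < 274 + 232 = 506, the triangle is acute, so the smallest enclosing circle is the circumcircle.
Circumcentre = (-13/6, 29/18), r² = 19865/162.
Centre = (-13/6, 29/18).

(-13/6, 29/18)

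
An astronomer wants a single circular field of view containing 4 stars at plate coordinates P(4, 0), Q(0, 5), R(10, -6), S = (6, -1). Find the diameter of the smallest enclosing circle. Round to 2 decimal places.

By Welzl's lemma the MEC is supported by two points (diametrically opposite) or three points (on a circumcircle).
The farthest pair is Q–R with squared distance 221. The circle on this segment as diameter has centre (5, -0.5) and r² = 221/4 = 55.25.
Check P: distance² to centre = 1.25 ≤ 55.25, so it lies inside.
All remaining points lie in this disk, and no smaller disk contains both endpoints, so this is the minimum enclosing circle.
Diameter = 2r = 2√(55.25) ≈ 14.87.

14.87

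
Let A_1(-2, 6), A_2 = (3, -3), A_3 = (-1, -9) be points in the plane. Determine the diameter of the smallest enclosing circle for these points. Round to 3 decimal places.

Side lengths²: A_1A_2² = 106, A_1A_3² = 226, A_2A_3² = 52.
Since A_1A_3² = 226 ≥ 106 + 52 = 158, the angle opposite A_1A_3 is not acute, so the smallest enclosing circle has A_1A_3 as diameter.
Centre = midpoint of A_1A_3 = (-1.5, -1.5), r² = 226/4 = 56.5.
Diameter = 2r = 2√(56.5) ≈ 15.033.

15.033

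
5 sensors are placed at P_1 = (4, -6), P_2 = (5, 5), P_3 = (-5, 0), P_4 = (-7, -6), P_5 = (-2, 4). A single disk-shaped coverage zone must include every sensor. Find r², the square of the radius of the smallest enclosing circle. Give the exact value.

66.25

A smallest enclosing disk is always determined by at most three of the input points on its boundary.
The farthest pair is P_2–P_4 with squared distance 265. The circle on this segment as diameter has centre (-1, -0.5) and r² = 265/4 = 66.25.
Check P_1: distance² to centre = 55.25 ≤ 66.25, so it lies inside.
All remaining points lie in this disk, and no smaller disk contains both endpoints, so this is the minimum enclosing circle.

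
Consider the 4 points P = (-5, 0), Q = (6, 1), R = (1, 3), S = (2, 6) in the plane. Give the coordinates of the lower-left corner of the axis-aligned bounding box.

x-range [-5, 6], y-range [0, 6].
The lower-left corner is (-5, 0).

(-5, 0)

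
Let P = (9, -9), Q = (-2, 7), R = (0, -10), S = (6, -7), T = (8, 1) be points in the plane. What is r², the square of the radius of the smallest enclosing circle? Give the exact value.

A smallest enclosing disk is always determined by at most three of the input points on its boundary.
The farthest pair is P–Q with squared distance 377. The circle on this segment as diameter has centre (3.5, -1) and r² = 377/4 = 94.25.
Check R: distance² to centre = 93.25 ≤ 94.25, so it lies inside.
All remaining points lie in this disk, and no smaller disk contains both endpoints, so this is the minimum enclosing circle.

94.25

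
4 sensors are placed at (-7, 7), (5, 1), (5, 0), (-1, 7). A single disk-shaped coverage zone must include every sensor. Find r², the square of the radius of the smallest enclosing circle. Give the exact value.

48.25

The minimum enclosing circle of a finite set is fixed by two of the points (as a diameter) or three (as a circumcircle).
The farthest pair is (-7, 7)–(5, 0) with squared distance 193. The circle on this segment as diameter has centre (-1, 3.5) and r² = 193/4 = 48.25.
Check (5, 1): distance² to centre = 42.25 ≤ 48.25, so it lies inside.
All remaining points lie in this disk, and no smaller disk contains both endpoints, so this is the minimum enclosing circle.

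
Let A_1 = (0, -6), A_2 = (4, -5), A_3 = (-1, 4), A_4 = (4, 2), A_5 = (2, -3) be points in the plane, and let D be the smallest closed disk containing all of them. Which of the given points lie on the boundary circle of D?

The minimum enclosing circle of a finite set is fixed by two of the points (as a diameter) or three (as a circumcircle).
The minimum enclosing circle is determined by three boundary points: A_1, A_2, A_3.
Their circumcentre is (69/82, -71/82) with r² = 91001/3362.
The farthest remaining point A_4 is at distance² 61153/3362 ≤ 91001/3362.
The points at distance exactly r from the centre are A_1, A_2, A_3 — 3 points.

A_1, A_2, A_3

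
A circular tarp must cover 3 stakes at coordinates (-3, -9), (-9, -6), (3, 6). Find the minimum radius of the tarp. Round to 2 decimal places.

8.51

Call the three points A, B, C in the order given.
Side lengths²: AB² = 45, AC² = 261, BC² = 288.
Since BC² = 288 < 261 + 45 = 306, the triangle is acute, so the smallest enclosing circle is the circumcircle.
Circumcentre = (-2.5, -0.5), r² = 72.5.
r = √(72.5) ≈ 8.51.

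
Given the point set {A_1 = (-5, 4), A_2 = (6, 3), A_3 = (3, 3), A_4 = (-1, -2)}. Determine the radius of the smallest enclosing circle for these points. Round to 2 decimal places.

The minimum enclosing circle of a finite set is fixed by two of the points (as a diameter) or three (as a circumcircle).
The minimum enclosing circle is determined by three boundary points: A_1, A_2, A_4.
Their circumcentre is (15/31, 103/31) with r² = 29341/961.
The farthest remaining point A_3 is at distance² 6184/961 ≤ 29341/961.
r = √(29341/961) ≈ 5.53.

5.53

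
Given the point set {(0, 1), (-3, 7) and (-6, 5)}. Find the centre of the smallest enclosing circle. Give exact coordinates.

Call the three points A, B, C in the order given.
Side lengths²: AB² = 45, AC² = 52, BC² = 13.
Since AC² = 52 < 45 + 13 = 58, the triangle is acute, so the smallest enclosing circle is the circumcircle.
Circumcentre = (-2.75, 3.375), r² = 13.203125.
Centre = (-2.75, 3.375).

(-2.75, 3.375)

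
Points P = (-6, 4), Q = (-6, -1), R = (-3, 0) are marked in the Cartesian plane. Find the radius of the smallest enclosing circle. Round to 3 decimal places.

Side lengths²: PQ² = 25, PR² = 25, QR² = 10.
Since PR² = 25 < 25 + 10 = 35, the triangle is acute, so the smallest enclosing circle is the circumcircle.
Circumcentre = (-31/6, 1.5), r² = 125/18.
r = √(125/18) ≈ 2.635.

2.635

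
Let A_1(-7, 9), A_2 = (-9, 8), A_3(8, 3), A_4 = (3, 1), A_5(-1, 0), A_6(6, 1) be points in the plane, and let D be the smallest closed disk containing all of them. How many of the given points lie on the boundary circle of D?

The farthest pair is A_2–A_3 with squared distance 314. The circle on this segment as diameter has centre (-0.5, 5.5) and r² = 314/4 = 78.5.
Check A_1: distance² to centre = 54.5 ≤ 78.5, so it lies inside.
All remaining points lie in this disk, and no smaller disk contains both endpoints, so this is the minimum enclosing circle.
The points at distance exactly r from the centre are A_2, A_3 — 2 points.

2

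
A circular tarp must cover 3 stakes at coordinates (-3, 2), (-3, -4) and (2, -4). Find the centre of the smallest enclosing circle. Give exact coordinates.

(-0.5, -1)

Call the three points A, B, C in the order given.
Side lengths²: AB² = 36, AC² = 61, BC² = 25.
Since AC² = 61 ≥ 36 + 25 = 61, the angle opposite AC is not acute, so the smallest enclosing circle has AC as diameter.
Centre = midpoint of AC = (-0.5, -1), r² = 61/4 = 15.25.
Centre = (-0.5, -1).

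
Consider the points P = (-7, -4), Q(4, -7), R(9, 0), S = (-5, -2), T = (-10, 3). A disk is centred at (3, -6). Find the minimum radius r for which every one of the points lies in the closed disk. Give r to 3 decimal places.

The required radius is the distance from (3, -6) to the farthest point.
Squared distances: 104, 2, 72, 80, 250.
Maximum is 250, attained at T.
r = √250 ≈ 15.811.

15.811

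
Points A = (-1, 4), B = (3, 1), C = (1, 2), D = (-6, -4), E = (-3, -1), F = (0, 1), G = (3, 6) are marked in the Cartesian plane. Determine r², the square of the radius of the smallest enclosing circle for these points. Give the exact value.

45.25

By Welzl's lemma the MEC is supported by two points (diametrically opposite) or three points (on a circumcircle).
The farthest pair is D–G with squared distance 181. The circle on this segment as diameter has centre (-1.5, 1) and r² = 181/4 = 45.25.
Check A: distance² to centre = 9.25 ≤ 45.25, so it lies inside.
All remaining points lie in this disk, and no smaller disk contains both endpoints, so this is the minimum enclosing circle.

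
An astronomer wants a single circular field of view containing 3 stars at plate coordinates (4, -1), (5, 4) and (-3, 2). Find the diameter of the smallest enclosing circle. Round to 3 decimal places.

8.427

Call the three points A, B, C in the order given.
Side lengths²: AB² = 26, AC² = 58, BC² = 68.
Since BC² = 68 < 58 + 26 = 84, the triangle is acute, so the smallest enclosing circle is the circumcircle.
Circumcentre = (23/19, 41/19), r² = 6409/361.
Diameter = 2r = 2√(6409/361) ≈ 8.427.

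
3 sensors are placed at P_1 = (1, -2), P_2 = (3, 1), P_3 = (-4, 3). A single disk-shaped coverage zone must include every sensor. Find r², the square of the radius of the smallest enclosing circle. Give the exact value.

Side lengths²: P_1P_2² = 13, P_1P_3² = 50, P_2P_3² = 53.
Since P_2P_3² = 53 < 50 + 13 = 63, the triangle is acute, so the smallest enclosing circle is the circumcircle.
Circumcentre = (-0.7, 1.3), r² = 13.78.

13.78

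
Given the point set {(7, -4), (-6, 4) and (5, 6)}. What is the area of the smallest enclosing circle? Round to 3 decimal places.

Call the three points A, B, C in the order given.
Side lengths²: AB² = 233, AC² = 104, BC² = 125.
Since AB² = 233 ≥ 125 + 104 = 229, the angle opposite AB is not acute, so the smallest enclosing circle has AB as diameter.
Centre = midpoint of AB = (0.5, 0), r² = 233/4 = 58.25.
Area = π·r² = π·58.25 ≈ 182.998.

182.998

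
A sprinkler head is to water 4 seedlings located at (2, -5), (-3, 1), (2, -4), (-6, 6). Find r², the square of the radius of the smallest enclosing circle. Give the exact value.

By Welzl's lemma the MEC is supported by two points (diametrically opposite) or three points (on a circumcircle).
The farthest pair is (2, -5)–(-6, 6) with squared distance 185. The circle on this segment as diameter has centre (-2, 0.5) and r² = 185/4 = 46.25.
Check (-3, 1): distance² to centre = 1.25 ≤ 46.25, so it lies inside.
All remaining points lie in this disk, and no smaller disk contains both endpoints, so this is the minimum enclosing circle.

46.25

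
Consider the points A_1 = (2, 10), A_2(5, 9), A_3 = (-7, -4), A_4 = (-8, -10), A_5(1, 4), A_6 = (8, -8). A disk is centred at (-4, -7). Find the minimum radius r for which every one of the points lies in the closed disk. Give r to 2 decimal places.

The required radius is the distance from (-4, -7) to the farthest point.
Squared distances: 325, 337, 18, 25, 146, 145.
Maximum is 337, attained at A_2.
r = √337 ≈ 18.36.

18.36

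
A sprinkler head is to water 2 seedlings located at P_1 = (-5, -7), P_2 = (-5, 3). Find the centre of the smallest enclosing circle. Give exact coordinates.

(-5, -2)

The smallest circle enclosing two points has them as diameter endpoints.
Centre = midpoint = (-5, -2); r² = |P_1P_2|²/4 = 100/4 = 25.
Centre = (-5, -2).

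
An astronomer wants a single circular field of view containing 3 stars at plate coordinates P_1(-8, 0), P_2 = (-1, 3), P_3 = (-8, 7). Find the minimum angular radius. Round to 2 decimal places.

4.39

Side lengths²: P_1P_2² = 58, P_1P_3² = 49, P_2P_3² = 65.
Since P_2P_3² = 65 < 58 + 49 = 107, the triangle is acute, so the smallest enclosing circle is the circumcircle.
Circumcentre = (-75/14, 3.5), r² = 1885/98.
r = √(1885/98) ≈ 4.39.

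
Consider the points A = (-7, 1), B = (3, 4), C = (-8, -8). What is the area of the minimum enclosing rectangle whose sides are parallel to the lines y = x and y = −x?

92

In coordinates u = x + y, v = x − y the rectangle is axis-aligned; the map (x,y)→(u,v) scales areas by 2.
u-values: -6, 7, -16; range = 7 − (-16) = 23.
v-values: -8, -1, 0; range = 0 − (-8) = 8.
Area = (23 × 8) / 2 = 92.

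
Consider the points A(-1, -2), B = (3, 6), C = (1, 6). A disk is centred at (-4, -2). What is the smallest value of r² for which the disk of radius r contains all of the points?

113

The required radius is the distance from (-4, -2) to the farthest point.
Squared distances: 9, 113, 89.
Maximum is 113, attained at B.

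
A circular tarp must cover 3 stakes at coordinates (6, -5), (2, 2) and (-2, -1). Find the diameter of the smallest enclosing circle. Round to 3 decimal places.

Call the three points A, B, C in the order given.
Side lengths²: AB² = 65, AC² = 80, BC² = 25.
Since AC² = 80 < 65 + 25 = 90, the triangle is acute, so the smallest enclosing circle is the circumcircle.
Circumcentre = (2.25, -2.5), r² = 20.3125.
Diameter = 2r = 2√(20.3125) ≈ 9.014.

9.014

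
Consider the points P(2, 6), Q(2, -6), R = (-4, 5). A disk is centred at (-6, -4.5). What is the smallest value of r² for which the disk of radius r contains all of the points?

The required radius is the distance from (-6, -4.5) to the farthest point.
Squared distances: 174.25, 66.25, 94.25.
Maximum is 174.25, attained at P.

174.25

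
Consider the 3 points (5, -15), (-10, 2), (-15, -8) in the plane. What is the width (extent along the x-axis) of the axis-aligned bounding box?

max x = 5, min x = -15, so width = 20.

20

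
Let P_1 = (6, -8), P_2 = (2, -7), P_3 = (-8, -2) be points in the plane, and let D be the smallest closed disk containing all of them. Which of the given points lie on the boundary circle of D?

P_1, P_3

Side lengths²: P_1P_2² = 17, P_1P_3² = 232, P_2P_3² = 125.
Since P_1P_3² = 232 ≥ 125 + 17 = 142, the angle opposite P_1P_3 is not acute, so the smallest enclosing circle has P_1P_3 as diameter.
Centre = midpoint of P_1P_3 = (-1, -5), r² = 232/4 = 58.
The points at distance exactly r from the centre are P_1, P_3 — 2 points.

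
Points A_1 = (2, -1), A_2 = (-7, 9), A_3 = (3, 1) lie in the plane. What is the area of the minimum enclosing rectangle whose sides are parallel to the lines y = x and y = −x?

In coordinates u = x + y, v = x − y the rectangle is axis-aligned; the map (x,y)→(u,v) scales areas by 2.
u-values: 1, 2, 4; range = 4 − 1 = 3.
v-values: 3, -16, 2; range = 3 − (-16) = 19.
Area = (3 × 19) / 2 = 28.5.

28.5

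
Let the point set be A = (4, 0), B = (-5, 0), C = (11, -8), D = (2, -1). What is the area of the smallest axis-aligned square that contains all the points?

256

The bounding box has width 16 and height 8.
An axis-aligned square enclosing the set must have side ≥ max(width, height).
So the minimum side is max(16, 8) = 16.
Area = 16² = 256.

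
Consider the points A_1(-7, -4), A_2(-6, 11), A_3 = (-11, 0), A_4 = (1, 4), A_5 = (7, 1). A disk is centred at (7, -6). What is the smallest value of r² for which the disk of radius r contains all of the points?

The required radius is the distance from (7, -6) to the farthest point.
Squared distances: 200, 458, 360, 136, 49.
Maximum is 458, attained at A_2.

458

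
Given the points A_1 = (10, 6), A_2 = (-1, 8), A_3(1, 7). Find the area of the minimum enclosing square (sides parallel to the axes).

The bounding box has width 11 and height 2.
An axis-aligned square enclosing the set must have side ≥ max(width, height).
So the minimum side is max(11, 2) = 11.
Area = 11² = 121.

121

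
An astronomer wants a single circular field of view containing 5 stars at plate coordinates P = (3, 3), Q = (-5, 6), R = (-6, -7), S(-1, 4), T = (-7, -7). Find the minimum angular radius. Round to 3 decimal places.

7.224

The minimum enclosing circle of a finite set is fixed by two of the points (as a diameter) or three (as a circumcircle).
The minimum enclosing circle is determined by three boundary points: P, Q, T.
Their circumcentre is (-67/22, -21/22) with r² = 12629/242.
The farthest remaining point R is at distance² 10957/242 ≤ 12629/242.
r = √(12629/242) ≈ 7.224.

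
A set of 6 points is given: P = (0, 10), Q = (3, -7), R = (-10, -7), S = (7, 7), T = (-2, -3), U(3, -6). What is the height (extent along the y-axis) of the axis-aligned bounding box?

max y = 10, min y = -7, so height = 17.

17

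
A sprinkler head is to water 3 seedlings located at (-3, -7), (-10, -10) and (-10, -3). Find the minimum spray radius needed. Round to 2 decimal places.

Call the three points A, B, C in the order given.
Side lengths²: AB² = 58, AC² = 65, BC² = 49.
Since AC² = 65 < 58 + 49 = 107, the triangle is acute, so the smallest enclosing circle is the circumcircle.
Circumcentre = (-103/14, -6.5), r² = 1885/98.
r = √(1885/98) ≈ 4.39.

4.39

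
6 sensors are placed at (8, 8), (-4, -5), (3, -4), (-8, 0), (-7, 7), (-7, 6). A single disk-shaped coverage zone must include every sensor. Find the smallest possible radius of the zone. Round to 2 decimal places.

9.05

The minimum enclosing circle is determined by three boundary points: (8, 8), (-4, -5), (-8, 0).
Their circumcentre is (17/28, 39/14) with r² = 64165/784.
The farthest remaining point (-7, 7) is at distance² 59293/784 ≤ 64165/784.
r = √(64165/784) ≈ 9.05.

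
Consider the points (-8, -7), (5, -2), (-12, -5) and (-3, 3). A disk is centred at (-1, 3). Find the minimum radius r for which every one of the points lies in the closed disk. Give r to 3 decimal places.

The required radius is the distance from (-1, 3) to the farthest point.
Squared distances: 149, 61, 185, 4.
Maximum is 185, attained at (-12, -5).
r = √185 ≈ 13.601.

13.601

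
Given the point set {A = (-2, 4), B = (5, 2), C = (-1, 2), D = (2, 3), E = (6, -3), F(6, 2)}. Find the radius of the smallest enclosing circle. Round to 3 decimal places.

5.315

A smallest enclosing disk is always determined by at most three of the input points on its boundary.
The farthest pair is A–E with squared distance 113. The circle on this segment as diameter has centre (2, 0.5) and r² = 113/4 = 28.25.
Check B: distance² to centre = 11.25 ≤ 28.25, so it lies inside.
All remaining points lie in this disk, and no smaller disk contains both endpoints, so this is the minimum enclosing circle.
r = √(28.25) ≈ 5.315.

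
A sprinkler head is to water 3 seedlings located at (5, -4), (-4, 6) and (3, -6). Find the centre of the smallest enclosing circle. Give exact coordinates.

Call the three points A, B, C in the order given.
Side lengths²: AB² = 181, AC² = 8, BC² = 193.
Since BC² = 193 ≥ 181 + 8 = 189, the angle opposite BC is not acute, so the smallest enclosing circle has BC as diameter.
Centre = midpoint of BC = (-0.5, 0), r² = 193/4 = 48.25.
Centre = (-0.5, 0).

(-0.5, 0)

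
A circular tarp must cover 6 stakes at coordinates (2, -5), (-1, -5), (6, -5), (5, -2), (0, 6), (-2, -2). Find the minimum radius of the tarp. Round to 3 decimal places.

By Welzl's lemma the MEC is supported by two points (diametrically opposite) or three points (on a circumcircle).
The minimum enclosing circle is determined by three boundary points: (-1, -5), (6, -5), (0, 6).
Their circumcentre is (2.5, 5/22) with r² = 9577/242.
The farthest remaining point (2, -5) is at distance² 6673/242 ≤ 9577/242.
r = √(9577/242) ≈ 6.291.

6.291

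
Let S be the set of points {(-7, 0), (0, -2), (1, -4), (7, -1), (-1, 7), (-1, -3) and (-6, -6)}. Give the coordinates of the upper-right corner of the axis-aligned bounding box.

(7, 7)

x-range [-7, 7], y-range [-6, 7].
The upper-right corner is (7, 7).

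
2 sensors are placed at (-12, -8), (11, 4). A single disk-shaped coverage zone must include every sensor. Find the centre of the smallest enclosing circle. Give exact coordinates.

The smallest circle enclosing two points has them as diameter endpoints.
Centre = midpoint = (-0.5, -2); r² = |(-12, -8)−(11, 4)|²/4 = 673/4 = 168.25.
Centre = (-0.5, -2).

(-0.5, -2)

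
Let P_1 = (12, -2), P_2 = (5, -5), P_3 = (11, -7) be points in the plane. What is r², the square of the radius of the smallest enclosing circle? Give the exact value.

Side lengths²: P_1P_2² = 58, P_1P_3² = 26, P_2P_3² = 40.
Since P_1P_2² = 58 < 40 + 26 = 66, the triangle is acute, so the smallest enclosing circle is the circumcircle.
Circumcentre = (8.6875, -3.9375), r² = 14.7265625.

14.7265625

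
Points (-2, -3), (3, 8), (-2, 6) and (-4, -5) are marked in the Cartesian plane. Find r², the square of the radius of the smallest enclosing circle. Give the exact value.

54.5

The farthest pair is (3, 8)–(-4, -5) with squared distance 218. The circle on this segment as diameter has centre (-0.5, 1.5) and r² = 218/4 = 54.5.
Check (-2, -3): distance² to centre = 22.5 ≤ 54.5, so it lies inside.
All remaining points lie in this disk, and no smaller disk contains both endpoints, so this is the minimum enclosing circle.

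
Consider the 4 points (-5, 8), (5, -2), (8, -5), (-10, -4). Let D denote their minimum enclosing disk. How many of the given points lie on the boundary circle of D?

The minimum enclosing circle is determined by three boundary points: (-5, 8), (8, -5), (-10, -4).
Their circumcentre is (-27/34, -27/34) with r² = 54925/578.
The farthest remaining point (5, -2) is at distance² 20245/578 ≤ 54925/578.
The points at distance exactly r from the centre are (-5, 8), (8, -5), (-10, -4) — 3 points.

3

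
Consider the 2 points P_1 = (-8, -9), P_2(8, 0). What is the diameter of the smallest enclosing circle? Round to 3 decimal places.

The smallest circle enclosing two points has them as diameter endpoints.
Centre = midpoint = (0, -4.5); r² = |P_1P_2|²/4 = 337/4 = 84.25.
Diameter = 2r = 2√(84.25) ≈ 18.358.

18.358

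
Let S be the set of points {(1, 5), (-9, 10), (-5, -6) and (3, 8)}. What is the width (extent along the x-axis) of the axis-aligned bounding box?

12

max x = 3, min x = -9, so width = 12.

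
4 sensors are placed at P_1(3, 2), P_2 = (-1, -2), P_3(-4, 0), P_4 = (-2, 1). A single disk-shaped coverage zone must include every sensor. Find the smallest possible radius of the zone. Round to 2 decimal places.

A smallest enclosing disk is always determined by at most three of the input points on its boundary.
The farthest pair is P_1–P_3 with squared distance 53. The circle on this segment as diameter has centre (-0.5, 1) and r² = 53/4 = 13.25.
Check P_2: distance² to centre = 9.25 ≤ 13.25, so it lies inside.
All remaining points lie in this disk, and no smaller disk contains both endpoints, so this is the minimum enclosing circle.
r = √(13.25) ≈ 3.64.

3.64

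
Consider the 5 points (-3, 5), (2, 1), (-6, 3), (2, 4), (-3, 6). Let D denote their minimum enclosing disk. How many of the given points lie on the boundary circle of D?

The minimum enclosing circle of a finite set is fixed by two of the points (as a diameter) or three (as a circumcircle).
The minimum enclosing circle is determined by three boundary points: (2, 1), (-6, 3), (2, 4).
Their circumcentre is (-1.875, 2.5) with r² = 17.265625.
The farthest remaining point (-3, 6) is at distance² 13.515625 ≤ 17.265625.
The points at distance exactly r from the centre are (2, 1), (-6, 3), (2, 4) — 3 points.

3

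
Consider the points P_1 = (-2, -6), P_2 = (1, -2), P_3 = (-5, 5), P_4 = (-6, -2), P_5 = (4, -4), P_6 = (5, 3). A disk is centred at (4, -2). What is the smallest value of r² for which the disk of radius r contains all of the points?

130

The required radius is the distance from (4, -2) to the farthest point.
Squared distances: 52, 9, 130, 100, 4, 26.
Maximum is 130, attained at P_3.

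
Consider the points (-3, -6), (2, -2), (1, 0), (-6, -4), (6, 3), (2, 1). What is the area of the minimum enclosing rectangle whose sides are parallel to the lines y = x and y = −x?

In coordinates u = x + y, v = x − y the rectangle is axis-aligned; the map (x,y)→(u,v) scales areas by 2.
u-values: -9, 0, 1, -10, 9, 3; range = 9 − (-10) = 19.
v-values: 3, 4, 1, -2, 3, 1; range = 4 − (-2) = 6.
Area = (19 × 6) / 2 = 57.

57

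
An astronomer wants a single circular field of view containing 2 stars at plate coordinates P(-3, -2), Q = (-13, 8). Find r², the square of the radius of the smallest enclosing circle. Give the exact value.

50

The smallest circle enclosing two points has them as diameter endpoints.
Centre = midpoint = (-8, 3); r² = |PQ|²/4 = 200/4 = 50.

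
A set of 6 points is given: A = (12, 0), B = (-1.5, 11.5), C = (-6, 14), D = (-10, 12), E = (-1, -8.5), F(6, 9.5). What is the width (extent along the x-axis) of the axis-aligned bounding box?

22

max x = 12, min x = -10, so width = 22.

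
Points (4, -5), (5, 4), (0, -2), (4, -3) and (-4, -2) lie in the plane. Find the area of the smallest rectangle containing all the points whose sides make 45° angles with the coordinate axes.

In coordinates u = x + y, v = x − y the rectangle is axis-aligned; the map (x,y)→(u,v) scales areas by 2.
u-values: -1, 9, -2, 1, -6; range = 9 − (-6) = 15.
v-values: 9, 1, 2, 7, -2; range = 9 − (-2) = 11.
Area = (15 × 11) / 2 = 82.5.

82.5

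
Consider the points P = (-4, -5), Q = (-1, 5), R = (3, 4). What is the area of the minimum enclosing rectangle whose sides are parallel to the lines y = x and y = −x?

56

In coordinates u = x + y, v = x − y the rectangle is axis-aligned; the map (x,y)→(u,v) scales areas by 2.
u-values: -9, 4, 7; range = 7 − (-9) = 16.
v-values: 1, -6, -1; range = 1 − (-6) = 7.
Area = (16 × 7) / 2 = 56.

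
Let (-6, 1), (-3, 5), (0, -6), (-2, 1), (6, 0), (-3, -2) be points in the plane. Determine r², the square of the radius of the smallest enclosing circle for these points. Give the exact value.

12325/338

The minimum enclosing circle is determined by three boundary points: (-6, 1), (0, -6), (6, 0).
Their circumcentre is (-1/26, 1/26) with r² = 12325/338.
The farthest remaining point (-3, 5) is at distance² 11285/338 ≤ 12325/338.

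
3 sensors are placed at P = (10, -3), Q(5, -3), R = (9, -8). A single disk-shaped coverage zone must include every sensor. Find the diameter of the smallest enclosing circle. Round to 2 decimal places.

Side lengths²: PQ² = 25, PR² = 26, QR² = 41.
Since QR² = 41 < 26 + 25 = 51, the triangle is acute, so the smallest enclosing circle is the circumcircle.
Circumcentre = (7.5, -5.1), r² = 10.66.
Diameter = 2r = 2√(10.66) ≈ 6.53.

6.53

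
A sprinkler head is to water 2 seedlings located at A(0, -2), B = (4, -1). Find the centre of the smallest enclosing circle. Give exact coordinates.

(2, -1.5)

The smallest circle enclosing two points has them as diameter endpoints.
Centre = midpoint = (2, -1.5); r² = |AB|²/4 = 17/4 = 4.25.
Centre = (2, -1.5).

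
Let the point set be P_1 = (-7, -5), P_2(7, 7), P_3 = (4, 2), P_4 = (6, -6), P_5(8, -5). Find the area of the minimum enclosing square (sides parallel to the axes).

225

The bounding box has width 15 and height 13.
An axis-aligned square enclosing the set must have side ≥ max(width, height).
So the minimum side is max(15, 13) = 15.
Area = 15² = 225.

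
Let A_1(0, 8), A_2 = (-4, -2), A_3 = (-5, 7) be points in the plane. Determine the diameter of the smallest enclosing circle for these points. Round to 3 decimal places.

10.770

Side lengths²: A_1A_2² = 116, A_1A_3² = 26, A_2A_3² = 82.
Since A_1A_2² = 116 ≥ 82 + 26 = 108, the angle opposite A_1A_2 is not acute, so the smallest enclosing circle has A_1A_2 as diameter.
Centre = midpoint of A_1A_2 = (-2, 3), r² = 116/4 = 29.
Diameter = 2r = 2√29 ≈ 10.770.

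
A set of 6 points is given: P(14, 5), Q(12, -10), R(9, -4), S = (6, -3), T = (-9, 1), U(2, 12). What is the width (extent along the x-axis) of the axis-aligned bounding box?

23

max x = 14, min x = -9, so width = 23.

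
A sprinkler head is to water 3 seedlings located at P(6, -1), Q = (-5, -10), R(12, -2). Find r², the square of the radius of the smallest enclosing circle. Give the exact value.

Side lengths²: PQ² = 202, PR² = 37, QR² = 353.
Since QR² = 353 ≥ 202 + 37 = 239, the angle opposite QR is not acute, so the smallest enclosing circle has QR as diameter.
Centre = midpoint of QR = (3.5, -6), r² = 353/4 = 88.25.

88.25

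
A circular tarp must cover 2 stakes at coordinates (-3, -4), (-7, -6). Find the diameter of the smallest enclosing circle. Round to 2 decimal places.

The smallest circle enclosing two points has them as diameter endpoints.
Centre = midpoint = (-5, -5); r² = |(-3, -4)−(-7, -6)|²/4 = 20/4 = 5.
Diameter = 2r = 2√5 ≈ 4.47.

4.47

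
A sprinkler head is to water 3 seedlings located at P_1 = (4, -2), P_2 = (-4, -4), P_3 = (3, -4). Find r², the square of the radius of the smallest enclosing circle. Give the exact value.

Side lengths²: P_1P_2² = 68, P_1P_3² = 5, P_2P_3² = 49.
Since P_1P_2² = 68 ≥ 49 + 5 = 54, the angle opposite P_1P_2 is not acute, so the smallest enclosing circle has P_1P_2 as diameter.
Centre = midpoint of P_1P_2 = (0, -3), r² = 68/4 = 17.

17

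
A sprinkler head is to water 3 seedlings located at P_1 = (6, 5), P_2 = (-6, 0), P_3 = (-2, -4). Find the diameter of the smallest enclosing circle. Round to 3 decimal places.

13.022

Side lengths²: P_1P_2² = 169, P_1P_3² = 145, P_2P_3² = 32.
Since P_1P_2² = 169 < 145 + 32 = 177, the triangle is acute, so the smallest enclosing circle is the circumcircle.
Circumcentre = (5/34, 73/34), r² = 24505/578.
Diameter = 2r = 2√(24505/578) ≈ 13.022.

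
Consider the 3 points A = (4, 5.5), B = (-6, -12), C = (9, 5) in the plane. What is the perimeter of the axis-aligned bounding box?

Width = max x − min x = 9 − (-6) = 15.
Height = max y − min y = 5.5 − (-12) = 17.5.
Perimeter = 2(15 + 17.5) = 65.

65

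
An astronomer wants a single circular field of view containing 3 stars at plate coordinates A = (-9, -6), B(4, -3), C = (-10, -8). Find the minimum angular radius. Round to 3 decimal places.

Side lengths²: AB² = 178, AC² = 5, BC² = 221.
Since BC² = 221 ≥ 178 + 5 = 183, the angle opposite BC is not acute, so the smallest enclosing circle has BC as diameter.
Centre = midpoint of BC = (-3, -5.5), r² = 221/4 = 55.25.
r = √(55.25) ≈ 7.433.

7.433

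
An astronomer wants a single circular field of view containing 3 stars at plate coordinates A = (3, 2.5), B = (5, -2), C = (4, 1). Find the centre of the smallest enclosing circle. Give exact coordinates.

(4, 0.25)

Side lengths²: AB² = 24.25, AC² = 3.25, BC² = 10.
Since AB² = 24.25 ≥ 10 + 3.25 = 13.25, the angle opposite AB is not acute, so the smallest enclosing circle has AB as diameter.
Centre = midpoint of AB = (4, 0.25), r² = 24.25/4 = 6.0625.
Centre = (4, 0.25).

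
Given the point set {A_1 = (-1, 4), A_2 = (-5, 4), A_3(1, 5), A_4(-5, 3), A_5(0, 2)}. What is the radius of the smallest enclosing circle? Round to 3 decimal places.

3.162

By Welzl's lemma the MEC is supported by two points (diametrically opposite) or three points (on a circumcircle).
The farthest pair is A_3–A_4 with squared distance 40. The circle on this segment as diameter has centre (-2, 4) and r² = 40/4 = 10.
Check A_1: distance² to centre = 1 ≤ 10, so it lies inside.
All remaining points lie in this disk, and no smaller disk contains both endpoints, so this is the minimum enclosing circle.
r = √10 ≈ 3.162.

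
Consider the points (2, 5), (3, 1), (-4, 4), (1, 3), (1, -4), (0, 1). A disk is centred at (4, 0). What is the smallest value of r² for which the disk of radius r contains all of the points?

80

The required radius is the distance from (4, 0) to the farthest point.
Squared distances: 29, 2, 80, 18, 25, 17.
Maximum is 80, attained at (-4, 4).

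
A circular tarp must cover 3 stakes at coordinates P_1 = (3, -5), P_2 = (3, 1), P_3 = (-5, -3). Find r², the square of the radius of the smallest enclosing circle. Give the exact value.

21.25

Side lengths²: P_1P_2² = 36, P_1P_3² = 68, P_2P_3² = 80.
Since P_2P_3² = 80 < 68 + 36 = 104, the triangle is acute, so the smallest enclosing circle is the circumcircle.
Circumcentre = (-0.5, -2), r² = 21.25.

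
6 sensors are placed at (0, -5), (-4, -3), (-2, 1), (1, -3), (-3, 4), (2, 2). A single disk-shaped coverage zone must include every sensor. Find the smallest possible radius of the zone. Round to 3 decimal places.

The farthest pair is (0, -5)–(-3, 4) with squared distance 90. The circle on this segment as diameter has centre (-1.5, -0.5) and r² = 90/4 = 22.5.
Check (-4, -3): distance² to centre = 12.5 ≤ 22.5, so it lies inside.
All remaining points lie in this disk, and no smaller disk contains both endpoints, so this is the minimum enclosing circle.
r = √(22.5) ≈ 4.743.

4.743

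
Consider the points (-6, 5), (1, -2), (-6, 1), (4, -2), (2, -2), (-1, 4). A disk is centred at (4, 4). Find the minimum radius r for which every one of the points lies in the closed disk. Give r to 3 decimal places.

10.440

The required radius is the distance from (4, 4) to the farthest point.
Squared distances: 101, 45, 109, 36, 40, 25.
Maximum is 109, attained at (-6, 1).
r = √109 ≈ 10.440.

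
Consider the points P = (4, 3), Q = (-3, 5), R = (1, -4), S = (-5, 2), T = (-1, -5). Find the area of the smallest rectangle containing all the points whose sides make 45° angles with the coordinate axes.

In coordinates u = x + y, v = x − y the rectangle is axis-aligned; the map (x,y)→(u,v) scales areas by 2.
u-values: 7, 2, -3, -3, -6; range = 7 − (-6) = 13.
v-values: 1, -8, 5, -7, 4; range = 5 − (-8) = 13.
Area = (13 × 13) / 2 = 84.5.

84.5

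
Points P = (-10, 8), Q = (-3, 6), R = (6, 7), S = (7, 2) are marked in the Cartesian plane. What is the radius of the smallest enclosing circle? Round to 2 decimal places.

9.01

By Welzl's lemma the MEC is supported by two points (diametrically opposite) or three points (on a circumcircle).
The farthest pair is P–S with squared distance 325. The circle on this segment as diameter has centre (-1.5, 5) and r² = 325/4 = 81.25.
Check Q: distance² to centre = 3.25 ≤ 81.25, so it lies inside.
All remaining points lie in this disk, and no smaller disk contains both endpoints, so this is the minimum enclosing circle.
r = √(81.25) ≈ 9.01.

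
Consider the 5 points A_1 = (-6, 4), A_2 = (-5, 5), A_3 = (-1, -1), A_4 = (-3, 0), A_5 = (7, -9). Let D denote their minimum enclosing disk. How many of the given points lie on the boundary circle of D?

3

By Welzl's lemma the MEC is supported by two points (diametrically opposite) or three points (on a circumcircle).
The farthest pair is A_2–A_5 with squared distance 340. The circle on this segment as diameter has centre (1, -2) and r² = 340/4 = 85.
Check A_1: distance² to centre = 85 ≤ 85, so it lies inside.
All remaining points lie in this disk, and no smaller disk contains both endpoints, so this is the minimum enclosing circle.
The points at distance exactly r from the centre are A_1, A_2, A_5 — 3 points.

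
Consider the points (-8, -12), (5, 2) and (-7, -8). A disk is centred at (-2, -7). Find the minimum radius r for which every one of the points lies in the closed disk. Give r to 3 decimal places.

11.402

The required radius is the distance from (-2, -7) to the farthest point.
Squared distances: 61, 130, 26.
Maximum is 130, attained at (5, 2).
r = √130 ≈ 11.402.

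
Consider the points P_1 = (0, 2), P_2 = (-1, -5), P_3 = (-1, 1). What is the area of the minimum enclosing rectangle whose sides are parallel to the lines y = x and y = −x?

In coordinates u = x + y, v = x − y the rectangle is axis-aligned; the map (x,y)→(u,v) scales areas by 2.
u-values: 2, -6, 0; range = 2 − (-6) = 8.
v-values: -2, 4, -2; range = 4 − (-2) = 6.
Area = (8 × 6) / 2 = 24.

24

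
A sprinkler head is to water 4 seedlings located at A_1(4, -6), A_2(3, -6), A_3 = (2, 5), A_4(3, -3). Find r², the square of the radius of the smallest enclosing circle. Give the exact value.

A smallest enclosing disk is always determined by at most three of the input points on its boundary.
The farthest pair is A_1–A_3 with squared distance 125. The circle on this segment as diameter has centre (3, -0.5) and r² = 125/4 = 31.25.
Check A_2: distance² to centre = 30.25 ≤ 31.25, so it lies inside.
All remaining points lie in this disk, and no smaller disk contains both endpoints, so this is the minimum enclosing circle.

31.25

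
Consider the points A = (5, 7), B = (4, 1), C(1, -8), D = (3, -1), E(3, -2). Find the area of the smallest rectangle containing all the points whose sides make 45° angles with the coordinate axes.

104.5

In coordinates u = x + y, v = x − y the rectangle is axis-aligned; the map (x,y)→(u,v) scales areas by 2.
u-values: 12, 5, -7, 2, 1; range = 12 − (-7) = 19.
v-values: -2, 3, 9, 4, 5; range = 9 − (-2) = 11.
Area = (19 × 11) / 2 = 104.5.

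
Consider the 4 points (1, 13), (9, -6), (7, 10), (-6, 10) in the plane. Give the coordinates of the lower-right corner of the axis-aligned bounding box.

x-range [-6, 9], y-range [-6, 13].
The lower-right corner is (9, -6).

(9, -6)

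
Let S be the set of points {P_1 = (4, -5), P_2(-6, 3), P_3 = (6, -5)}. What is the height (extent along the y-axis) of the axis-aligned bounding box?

max y = 3, min y = -5, so height = 8.

8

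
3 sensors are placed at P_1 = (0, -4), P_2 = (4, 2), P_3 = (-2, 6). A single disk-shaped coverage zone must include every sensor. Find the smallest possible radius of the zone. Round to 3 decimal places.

5.099

Side lengths²: P_1P_2² = 52, P_1P_3² = 104, P_2P_3² = 52.
Since P_1P_3² = 104 ≥ 52 + 52 = 104, the angle opposite P_1P_3 is not acute, so the smallest enclosing circle has P_1P_3 as diameter.
Centre = midpoint of P_1P_3 = (-1, 1), r² = 104/4 = 26.
r = √26 ≈ 5.099.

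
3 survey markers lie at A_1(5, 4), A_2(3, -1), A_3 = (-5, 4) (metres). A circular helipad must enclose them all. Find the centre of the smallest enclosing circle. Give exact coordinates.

Side lengths²: A_1A_2² = 29, A_1A_3² = 100, A_2A_3² = 89.
Since A_1A_3² = 100 < 89 + 29 = 118, the triangle is acute, so the smallest enclosing circle is the circumcircle.
Circumcentre = (0, 3.1), r² = 25.81.
Centre = (0, 3.1).

(0, 3.1)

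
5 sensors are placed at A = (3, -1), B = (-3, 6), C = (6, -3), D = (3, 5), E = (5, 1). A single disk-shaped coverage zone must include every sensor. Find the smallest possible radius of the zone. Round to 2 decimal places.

6.36

The farthest pair is B–C with squared distance 162. The circle on this segment as diameter has centre (1.5, 1.5) and r² = 162/4 = 40.5.
Check A: distance² to centre = 8.5 ≤ 40.5, so it lies inside.
All remaining points lie in this disk, and no smaller disk contains both endpoints, so this is the minimum enclosing circle.
r = √(40.5) ≈ 6.36.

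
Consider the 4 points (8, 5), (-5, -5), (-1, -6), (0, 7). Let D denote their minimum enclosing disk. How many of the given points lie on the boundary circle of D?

The farthest pair is (8, 5)–(-5, -5) with squared distance 269. The circle on this segment as diameter has centre (1.5, 0) and r² = 269/4 = 67.25.
Check (-1, -6): distance² to centre = 42.25 ≤ 67.25, so it lies inside.
All remaining points lie in this disk, and no smaller disk contains both endpoints, so this is the minimum enclosing circle.
The points at distance exactly r from the centre are (8, 5), (-5, -5) — 2 points.

2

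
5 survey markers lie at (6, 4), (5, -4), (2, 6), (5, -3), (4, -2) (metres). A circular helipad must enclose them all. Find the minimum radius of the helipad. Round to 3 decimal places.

The farthest pair is (5, -4)–(2, 6) with squared distance 109. The circle on this segment as diameter has centre (3.5, 1) and r² = 109/4 = 27.25.
Check (6, 4): distance² to centre = 15.25 ≤ 27.25, so it lies inside.
All remaining points lie in this disk, and no smaller disk contains both endpoints, so this is the minimum enclosing circle.
r = √(27.25) ≈ 5.220.

5.220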